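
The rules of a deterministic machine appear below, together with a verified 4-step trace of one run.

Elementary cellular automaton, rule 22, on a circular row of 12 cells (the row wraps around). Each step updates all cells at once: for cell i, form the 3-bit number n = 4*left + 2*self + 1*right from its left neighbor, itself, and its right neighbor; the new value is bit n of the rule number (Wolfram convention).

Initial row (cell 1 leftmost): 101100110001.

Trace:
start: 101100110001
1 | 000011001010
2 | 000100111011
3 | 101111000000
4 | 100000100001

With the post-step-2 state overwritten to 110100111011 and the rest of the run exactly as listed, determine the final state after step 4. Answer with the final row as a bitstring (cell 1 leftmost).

001000100000

state after step 2 := 110100111011
3 | 000111000000
4 | 001000100000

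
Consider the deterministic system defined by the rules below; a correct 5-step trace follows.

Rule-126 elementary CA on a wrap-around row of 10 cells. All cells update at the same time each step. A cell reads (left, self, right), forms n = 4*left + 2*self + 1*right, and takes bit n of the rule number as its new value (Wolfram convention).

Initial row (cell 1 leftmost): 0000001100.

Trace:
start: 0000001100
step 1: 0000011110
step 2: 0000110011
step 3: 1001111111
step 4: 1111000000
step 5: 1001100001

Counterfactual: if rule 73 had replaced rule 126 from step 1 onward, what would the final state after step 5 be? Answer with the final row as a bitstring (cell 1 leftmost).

(re-executing steps 1..5 under rule 73; state before step 1: 0000001100)
step 1: 1111101101
step 2: 0000101101
step 3: 0110001100
step 4: 0110101101
step 5: 0110001100

0110001100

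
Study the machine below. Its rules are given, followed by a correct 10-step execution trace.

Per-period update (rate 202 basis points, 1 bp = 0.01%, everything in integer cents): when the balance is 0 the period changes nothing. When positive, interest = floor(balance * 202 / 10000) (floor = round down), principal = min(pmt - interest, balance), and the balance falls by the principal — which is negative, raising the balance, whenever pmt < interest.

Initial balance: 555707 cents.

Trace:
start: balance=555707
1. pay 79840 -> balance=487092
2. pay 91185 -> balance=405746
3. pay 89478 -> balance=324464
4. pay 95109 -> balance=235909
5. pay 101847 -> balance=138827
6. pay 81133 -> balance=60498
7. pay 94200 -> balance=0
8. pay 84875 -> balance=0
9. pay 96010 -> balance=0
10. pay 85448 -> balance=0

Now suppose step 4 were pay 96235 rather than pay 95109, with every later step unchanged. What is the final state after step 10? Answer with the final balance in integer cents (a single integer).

(re-executing from step 4 with the substitution; state before step 4: balance=324464)
4. pay 96235 -> balance=234783
5. pay 101847 -> balance=137678
6. pay 81133 -> balance=59326
7. pay 94200 -> balance=0
8. pay 84875 -> balance=0
9. pay 96010 -> balance=0
10. pay 85448 -> balance=0

0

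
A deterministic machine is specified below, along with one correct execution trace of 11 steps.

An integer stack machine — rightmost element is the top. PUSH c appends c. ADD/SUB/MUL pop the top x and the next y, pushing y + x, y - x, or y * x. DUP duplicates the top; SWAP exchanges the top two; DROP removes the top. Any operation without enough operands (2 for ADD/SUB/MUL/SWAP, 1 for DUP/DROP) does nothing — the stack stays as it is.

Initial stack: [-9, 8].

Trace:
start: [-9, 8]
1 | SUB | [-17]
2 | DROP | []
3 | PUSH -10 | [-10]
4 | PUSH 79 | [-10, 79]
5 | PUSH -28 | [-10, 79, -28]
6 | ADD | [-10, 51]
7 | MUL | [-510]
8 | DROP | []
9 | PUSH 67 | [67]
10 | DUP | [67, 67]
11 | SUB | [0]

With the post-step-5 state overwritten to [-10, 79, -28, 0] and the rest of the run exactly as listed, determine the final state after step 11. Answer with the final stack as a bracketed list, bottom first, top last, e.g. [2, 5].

state after step 5 := [-10, 79, -28, 0]
6 | ADD | [-10, 79, -28]
7 | MUL | [-10, -2212]
8 | DROP | [-10]
9 | PUSH 67 | [-10, 67]
10 | DUP | [-10, 67, 67]
11 | SUB | [-10, 0]

[-10, 0]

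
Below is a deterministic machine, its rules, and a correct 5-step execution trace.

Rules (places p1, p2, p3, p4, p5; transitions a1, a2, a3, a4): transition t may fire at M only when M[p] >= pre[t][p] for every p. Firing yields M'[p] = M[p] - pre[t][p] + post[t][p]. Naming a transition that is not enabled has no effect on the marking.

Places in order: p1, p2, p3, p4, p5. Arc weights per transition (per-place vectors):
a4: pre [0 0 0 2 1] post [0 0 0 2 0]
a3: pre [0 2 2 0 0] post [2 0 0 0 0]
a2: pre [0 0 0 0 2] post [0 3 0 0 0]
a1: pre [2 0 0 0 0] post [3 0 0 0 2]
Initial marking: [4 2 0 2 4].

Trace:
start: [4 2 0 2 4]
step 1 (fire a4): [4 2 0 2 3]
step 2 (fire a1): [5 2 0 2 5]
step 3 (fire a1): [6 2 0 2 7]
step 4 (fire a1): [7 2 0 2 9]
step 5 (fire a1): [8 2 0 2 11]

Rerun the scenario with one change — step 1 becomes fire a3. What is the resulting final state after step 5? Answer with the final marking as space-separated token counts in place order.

(re-executing from step 1 with the substitution; state before step 1: [4 2 0 2 4])
step 1 (fire a3): [4 2 0 2 4]
step 2 (fire a1): [5 2 0 2 6]
step 3 (fire a1): [6 2 0 2 8]
step 4 (fire a1): [7 2 0 2 10]
step 5 (fire a1): [8 2 0 2 12]

8 2 0 2 12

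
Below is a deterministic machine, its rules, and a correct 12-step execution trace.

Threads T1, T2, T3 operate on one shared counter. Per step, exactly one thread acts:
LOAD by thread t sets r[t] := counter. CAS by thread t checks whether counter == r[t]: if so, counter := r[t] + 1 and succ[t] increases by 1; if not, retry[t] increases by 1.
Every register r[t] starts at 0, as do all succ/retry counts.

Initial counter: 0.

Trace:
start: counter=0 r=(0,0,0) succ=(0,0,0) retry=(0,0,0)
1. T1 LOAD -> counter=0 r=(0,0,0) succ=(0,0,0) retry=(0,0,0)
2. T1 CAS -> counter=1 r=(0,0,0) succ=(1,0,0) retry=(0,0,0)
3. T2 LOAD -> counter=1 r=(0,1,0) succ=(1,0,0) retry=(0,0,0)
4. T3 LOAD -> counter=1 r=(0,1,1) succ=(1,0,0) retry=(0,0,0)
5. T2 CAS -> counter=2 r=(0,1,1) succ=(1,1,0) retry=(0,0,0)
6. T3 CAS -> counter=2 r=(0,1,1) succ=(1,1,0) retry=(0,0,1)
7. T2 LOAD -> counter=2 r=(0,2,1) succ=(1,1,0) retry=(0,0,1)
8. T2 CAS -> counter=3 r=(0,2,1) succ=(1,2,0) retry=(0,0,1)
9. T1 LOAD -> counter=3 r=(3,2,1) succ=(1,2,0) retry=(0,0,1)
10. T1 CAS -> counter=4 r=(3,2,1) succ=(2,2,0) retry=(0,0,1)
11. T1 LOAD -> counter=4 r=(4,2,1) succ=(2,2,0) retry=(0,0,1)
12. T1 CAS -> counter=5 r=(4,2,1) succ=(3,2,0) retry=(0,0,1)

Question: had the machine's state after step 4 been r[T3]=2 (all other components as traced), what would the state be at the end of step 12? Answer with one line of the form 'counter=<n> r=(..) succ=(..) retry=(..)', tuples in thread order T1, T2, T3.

state after step 4 := counter=1 r=(0,1,2) succ=(1,0,0) retry=(0,0,0)
5. T2 CAS -> counter=2 r=(0,1,2) succ=(1,1,0) retry=(0,0,0)
6. T3 CAS -> counter=3 r=(0,1,2) succ=(1,1,1) retry=(0,0,0)
7. T2 LOAD -> counter=3 r=(0,3,2) succ=(1,1,1) retry=(0,0,0)
8. T2 CAS -> counter=4 r=(0,3,2) succ=(1,2,1) retry=(0,0,0)
9. T1 LOAD -> counter=4 r=(4,3,2) succ=(1,2,1) retry=(0,0,0)
10. T1 CAS -> counter=5 r=(4,3,2) succ=(2,2,1) retry=(0,0,0)
11. T1 LOAD -> counter=5 r=(5,3,2) succ=(2,2,1) retry=(0,0,0)
12. T1 CAS -> counter=6 r=(5,3,2) succ=(3,2,1) retry=(0,0,0)

counter=6 r=(5,3,2) succ=(3,2,1) retry=(0,0,0)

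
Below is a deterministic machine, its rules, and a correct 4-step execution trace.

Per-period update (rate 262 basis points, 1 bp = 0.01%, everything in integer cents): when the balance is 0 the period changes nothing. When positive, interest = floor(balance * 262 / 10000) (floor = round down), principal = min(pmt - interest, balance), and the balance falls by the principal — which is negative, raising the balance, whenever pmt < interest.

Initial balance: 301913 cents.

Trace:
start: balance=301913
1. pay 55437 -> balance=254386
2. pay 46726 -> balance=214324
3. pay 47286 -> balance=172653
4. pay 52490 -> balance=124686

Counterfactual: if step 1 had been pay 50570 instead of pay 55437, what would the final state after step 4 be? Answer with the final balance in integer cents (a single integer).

(re-executing from step 1 with the substitution; state before step 1: balance=301913)
1. pay 50570 -> balance=259253
2. pay 46726 -> balance=219319
3. pay 47286 -> balance=177779
4. pay 52490 -> balance=129946

129946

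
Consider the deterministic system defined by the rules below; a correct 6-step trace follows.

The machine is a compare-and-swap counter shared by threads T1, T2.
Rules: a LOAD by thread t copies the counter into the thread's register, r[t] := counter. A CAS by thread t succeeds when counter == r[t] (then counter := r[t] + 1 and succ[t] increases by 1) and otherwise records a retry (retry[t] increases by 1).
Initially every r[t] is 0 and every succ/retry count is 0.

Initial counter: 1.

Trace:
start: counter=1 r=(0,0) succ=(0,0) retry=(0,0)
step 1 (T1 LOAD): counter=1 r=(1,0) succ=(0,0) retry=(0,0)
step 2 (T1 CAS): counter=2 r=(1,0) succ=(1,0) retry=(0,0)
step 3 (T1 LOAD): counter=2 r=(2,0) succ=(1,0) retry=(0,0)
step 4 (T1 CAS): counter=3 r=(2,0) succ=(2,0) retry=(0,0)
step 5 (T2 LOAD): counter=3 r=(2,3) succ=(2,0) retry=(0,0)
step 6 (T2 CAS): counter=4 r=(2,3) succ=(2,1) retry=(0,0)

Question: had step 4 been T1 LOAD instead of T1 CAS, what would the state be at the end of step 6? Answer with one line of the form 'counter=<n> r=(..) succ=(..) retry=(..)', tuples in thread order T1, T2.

counter=3 r=(2,2) succ=(1,1) retry=(0,0)

(re-executing from step 4 with the substitution; state before step 4: counter=2 r=(2,0) succ=(1,0) retry=(0,0))
step 4 (T1 LOAD): counter=2 r=(2,0) succ=(1,0) retry=(0,0)
step 5 (T2 LOAD): counter=2 r=(2,2) succ=(1,0) retry=(0,0)
step 6 (T2 CAS): counter=3 r=(2,2) succ=(1,1) retry=(0,0)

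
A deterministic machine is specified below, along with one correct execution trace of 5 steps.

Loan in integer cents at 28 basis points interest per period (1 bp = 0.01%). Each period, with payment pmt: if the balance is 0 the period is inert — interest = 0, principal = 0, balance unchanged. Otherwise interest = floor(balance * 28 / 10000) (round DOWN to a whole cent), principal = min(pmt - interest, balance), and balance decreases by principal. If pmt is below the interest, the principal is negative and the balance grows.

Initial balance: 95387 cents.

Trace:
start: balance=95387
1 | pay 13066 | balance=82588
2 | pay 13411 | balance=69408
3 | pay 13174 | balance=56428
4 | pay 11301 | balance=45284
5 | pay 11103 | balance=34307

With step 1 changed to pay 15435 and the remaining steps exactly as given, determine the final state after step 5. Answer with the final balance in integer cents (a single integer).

31912

(re-executing from step 1 with the substitution; state before step 1: balance=95387)
1 | pay 15435 | balance=80219
2 | pay 13411 | balance=67032
3 | pay 13174 | balance=54045
4 | pay 11301 | balance=42895
5 | pay 11103 | balance=31912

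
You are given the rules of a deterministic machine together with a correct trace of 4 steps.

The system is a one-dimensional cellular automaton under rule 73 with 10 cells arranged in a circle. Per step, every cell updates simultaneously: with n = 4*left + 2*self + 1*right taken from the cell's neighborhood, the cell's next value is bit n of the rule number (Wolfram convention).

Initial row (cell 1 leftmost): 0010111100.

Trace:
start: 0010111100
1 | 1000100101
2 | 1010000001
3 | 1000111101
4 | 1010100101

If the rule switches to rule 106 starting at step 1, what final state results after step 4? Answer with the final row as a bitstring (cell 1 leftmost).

1111110010

(re-executing steps 1..4 under rule 106; state before step 1: 0010111100)
1 | 0101100100
2 | 1011101000
3 | 0110110001
4 | 1111110010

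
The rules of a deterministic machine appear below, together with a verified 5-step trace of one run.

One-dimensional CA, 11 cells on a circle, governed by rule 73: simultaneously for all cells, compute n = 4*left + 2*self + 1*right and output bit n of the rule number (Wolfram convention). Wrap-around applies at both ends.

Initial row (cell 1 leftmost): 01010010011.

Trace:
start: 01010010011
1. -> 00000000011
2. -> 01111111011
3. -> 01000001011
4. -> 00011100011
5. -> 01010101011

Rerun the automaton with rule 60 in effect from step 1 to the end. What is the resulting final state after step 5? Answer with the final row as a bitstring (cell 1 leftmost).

01010100111

(re-executing steps 1..5 under rule 60; state before step 1: 01010010011)
1. -> 11111011010
2. -> 10000110111
3. -> 01000101100
4. -> 01100111010
5. -> 01010100111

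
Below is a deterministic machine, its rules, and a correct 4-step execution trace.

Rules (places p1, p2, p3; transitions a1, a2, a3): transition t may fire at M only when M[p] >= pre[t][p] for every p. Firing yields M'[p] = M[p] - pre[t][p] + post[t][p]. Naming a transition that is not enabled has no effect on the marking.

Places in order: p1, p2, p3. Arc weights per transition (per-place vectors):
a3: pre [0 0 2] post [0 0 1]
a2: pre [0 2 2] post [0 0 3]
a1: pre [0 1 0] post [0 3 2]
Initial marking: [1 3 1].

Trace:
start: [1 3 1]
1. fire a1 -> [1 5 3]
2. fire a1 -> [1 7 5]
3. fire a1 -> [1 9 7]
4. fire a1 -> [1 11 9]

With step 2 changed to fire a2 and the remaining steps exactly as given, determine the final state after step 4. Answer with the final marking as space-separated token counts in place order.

1 7 8

(re-executing from step 2 with the substitution; state before step 2: [1 5 3])
2. fire a2 -> [1 3 4]
3. fire a1 -> [1 5 6]
4. fire a1 -> [1 7 8]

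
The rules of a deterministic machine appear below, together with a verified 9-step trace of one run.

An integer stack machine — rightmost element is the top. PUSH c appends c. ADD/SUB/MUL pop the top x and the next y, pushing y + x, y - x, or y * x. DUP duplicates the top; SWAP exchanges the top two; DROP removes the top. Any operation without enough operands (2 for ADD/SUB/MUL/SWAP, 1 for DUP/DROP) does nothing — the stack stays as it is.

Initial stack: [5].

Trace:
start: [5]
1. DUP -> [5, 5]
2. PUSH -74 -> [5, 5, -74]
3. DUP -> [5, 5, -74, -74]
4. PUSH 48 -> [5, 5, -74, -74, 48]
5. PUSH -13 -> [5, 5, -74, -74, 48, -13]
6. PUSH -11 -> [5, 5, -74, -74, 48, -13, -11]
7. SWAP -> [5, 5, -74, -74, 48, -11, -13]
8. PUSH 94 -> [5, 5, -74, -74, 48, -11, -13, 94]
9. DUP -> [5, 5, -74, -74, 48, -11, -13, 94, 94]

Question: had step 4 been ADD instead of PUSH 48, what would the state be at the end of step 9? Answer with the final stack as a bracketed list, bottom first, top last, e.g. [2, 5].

[5, 5, -148, -11, -13, 94, 94]

(re-executing from step 4 with the substitution; state before step 4: [5, 5, -74, -74])
4. ADD -> [5, 5, -148]
5. PUSH -13 -> [5, 5, -148, -13]
6. PUSH -11 -> [5, 5, -148, -13, -11]
7. SWAP -> [5, 5, -148, -11, -13]
8. PUSH 94 -> [5, 5, -148, -11, -13, 94]
9. DUP -> [5, 5, -148, -11, -13, 94, 94]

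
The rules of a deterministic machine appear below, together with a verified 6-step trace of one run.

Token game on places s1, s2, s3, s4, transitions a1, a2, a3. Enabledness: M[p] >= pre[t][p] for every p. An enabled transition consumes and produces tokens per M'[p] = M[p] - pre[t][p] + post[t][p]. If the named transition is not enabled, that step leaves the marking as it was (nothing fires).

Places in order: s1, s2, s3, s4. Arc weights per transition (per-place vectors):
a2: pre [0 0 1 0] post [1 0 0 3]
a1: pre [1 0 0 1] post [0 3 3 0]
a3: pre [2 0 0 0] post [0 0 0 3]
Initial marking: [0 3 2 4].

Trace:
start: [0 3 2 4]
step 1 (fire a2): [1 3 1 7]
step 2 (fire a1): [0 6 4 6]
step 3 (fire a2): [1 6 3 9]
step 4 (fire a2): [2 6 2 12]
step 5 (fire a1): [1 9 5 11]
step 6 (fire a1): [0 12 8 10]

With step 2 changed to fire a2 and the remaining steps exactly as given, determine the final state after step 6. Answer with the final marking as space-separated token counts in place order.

(re-executing from step 2 with the substitution; state before step 2: [1 3 1 7])
step 2 (fire a2): [2 3 0 10]
step 3 (fire a2): [2 3 0 10]
step 4 (fire a2): [2 3 0 10]
step 5 (fire a1): [1 6 3 9]
step 6 (fire a1): [0 9 6 8]

0 9 6 8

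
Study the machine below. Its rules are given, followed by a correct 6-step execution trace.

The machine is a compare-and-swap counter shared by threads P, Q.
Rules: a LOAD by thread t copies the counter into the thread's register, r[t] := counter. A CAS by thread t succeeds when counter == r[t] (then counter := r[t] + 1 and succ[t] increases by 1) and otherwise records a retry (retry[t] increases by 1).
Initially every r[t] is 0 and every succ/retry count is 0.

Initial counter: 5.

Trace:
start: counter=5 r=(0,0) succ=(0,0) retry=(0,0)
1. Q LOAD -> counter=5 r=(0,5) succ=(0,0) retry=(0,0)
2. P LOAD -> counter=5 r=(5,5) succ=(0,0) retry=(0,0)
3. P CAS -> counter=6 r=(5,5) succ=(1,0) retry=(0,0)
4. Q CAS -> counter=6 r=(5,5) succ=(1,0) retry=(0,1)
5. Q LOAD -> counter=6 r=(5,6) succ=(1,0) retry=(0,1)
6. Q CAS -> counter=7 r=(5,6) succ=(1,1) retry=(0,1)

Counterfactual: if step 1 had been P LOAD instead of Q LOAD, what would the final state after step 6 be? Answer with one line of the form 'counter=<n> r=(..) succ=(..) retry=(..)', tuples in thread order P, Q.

(re-executing from step 1 with the substitution; state before step 1: counter=5 r=(0,0) succ=(0,0) retry=(0,0))
1. P LOAD -> counter=5 r=(5,0) succ=(0,0) retry=(0,0)
2. P LOAD -> counter=5 r=(5,0) succ=(0,0) retry=(0,0)
3. P CAS -> counter=6 r=(5,0) succ=(1,0) retry=(0,0)
4. Q CAS -> counter=6 r=(5,0) succ=(1,0) retry=(0,1)
5. Q LOAD -> counter=6 r=(5,6) succ=(1,0) retry=(0,1)
6. Q CAS -> counter=7 r=(5,6) succ=(1,1) retry=(0,1)

counter=7 r=(5,6) succ=(1,1) retry=(0,1)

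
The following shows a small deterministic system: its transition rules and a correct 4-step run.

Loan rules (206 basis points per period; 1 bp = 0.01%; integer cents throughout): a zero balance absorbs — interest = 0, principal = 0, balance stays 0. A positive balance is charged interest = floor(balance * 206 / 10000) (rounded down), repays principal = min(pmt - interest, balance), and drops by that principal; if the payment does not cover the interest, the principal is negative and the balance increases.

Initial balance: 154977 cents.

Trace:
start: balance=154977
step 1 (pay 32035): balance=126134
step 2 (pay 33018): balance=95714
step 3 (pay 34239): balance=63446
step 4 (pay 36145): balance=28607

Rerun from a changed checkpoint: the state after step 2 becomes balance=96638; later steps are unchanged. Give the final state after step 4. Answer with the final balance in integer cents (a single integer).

state after step 2 := balance=96638
step 3 (pay 34239): balance=64389
step 4 (pay 36145): balance=29570

29570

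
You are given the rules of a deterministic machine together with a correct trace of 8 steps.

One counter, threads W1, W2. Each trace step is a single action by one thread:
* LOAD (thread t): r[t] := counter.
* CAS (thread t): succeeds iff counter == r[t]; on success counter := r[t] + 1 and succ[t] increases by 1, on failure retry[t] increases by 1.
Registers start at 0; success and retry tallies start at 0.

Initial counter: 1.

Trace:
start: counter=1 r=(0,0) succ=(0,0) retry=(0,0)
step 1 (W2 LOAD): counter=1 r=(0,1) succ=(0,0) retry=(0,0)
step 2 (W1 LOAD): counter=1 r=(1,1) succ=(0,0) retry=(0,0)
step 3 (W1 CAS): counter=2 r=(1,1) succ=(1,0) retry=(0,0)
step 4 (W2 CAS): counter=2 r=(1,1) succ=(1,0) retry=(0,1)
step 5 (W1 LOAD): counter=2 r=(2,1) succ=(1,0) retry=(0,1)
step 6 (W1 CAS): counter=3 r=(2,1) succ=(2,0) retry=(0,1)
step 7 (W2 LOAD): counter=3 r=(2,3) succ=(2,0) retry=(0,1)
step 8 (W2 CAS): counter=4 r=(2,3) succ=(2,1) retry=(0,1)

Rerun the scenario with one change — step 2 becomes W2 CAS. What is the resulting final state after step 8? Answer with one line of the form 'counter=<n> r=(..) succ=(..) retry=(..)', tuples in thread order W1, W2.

(re-executing from step 2 with the substitution; state before step 2: counter=1 r=(0,1) succ=(0,0) retry=(0,0))
step 2 (W2 CAS): counter=2 r=(0,1) succ=(0,1) retry=(0,0)
step 3 (W1 CAS): counter=2 r=(0,1) succ=(0,1) retry=(1,0)
step 4 (W2 CAS): counter=2 r=(0,1) succ=(0,1) retry=(1,1)
step 5 (W1 LOAD): counter=2 r=(2,1) succ=(0,1) retry=(1,1)
step 6 (W1 CAS): counter=3 r=(2,1) succ=(1,1) retry=(1,1)
step 7 (W2 LOAD): counter=3 r=(2,3) succ=(1,1) retry=(1,1)
step 8 (W2 CAS): counter=4 r=(2,3) succ=(1,2) retry=(1,1)

counter=4 r=(2,3) succ=(1,2) retry=(1,1)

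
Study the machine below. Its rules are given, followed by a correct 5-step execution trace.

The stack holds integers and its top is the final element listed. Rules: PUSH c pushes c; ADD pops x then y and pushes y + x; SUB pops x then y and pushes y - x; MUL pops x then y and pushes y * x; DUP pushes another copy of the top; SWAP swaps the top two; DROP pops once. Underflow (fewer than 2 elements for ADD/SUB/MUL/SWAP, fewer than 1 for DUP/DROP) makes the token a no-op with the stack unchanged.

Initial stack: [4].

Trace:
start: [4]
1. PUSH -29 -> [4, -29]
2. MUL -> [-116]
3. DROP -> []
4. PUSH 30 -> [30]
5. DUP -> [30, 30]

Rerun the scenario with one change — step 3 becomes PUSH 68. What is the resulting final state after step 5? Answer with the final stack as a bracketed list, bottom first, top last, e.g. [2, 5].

[-116, 68, 30, 30]

(re-executing from step 3 with the substitution; state before step 3: [-116])
3. PUSH 68 -> [-116, 68]
4. PUSH 30 -> [-116, 68, 30]
5. DUP -> [-116, 68, 30, 30]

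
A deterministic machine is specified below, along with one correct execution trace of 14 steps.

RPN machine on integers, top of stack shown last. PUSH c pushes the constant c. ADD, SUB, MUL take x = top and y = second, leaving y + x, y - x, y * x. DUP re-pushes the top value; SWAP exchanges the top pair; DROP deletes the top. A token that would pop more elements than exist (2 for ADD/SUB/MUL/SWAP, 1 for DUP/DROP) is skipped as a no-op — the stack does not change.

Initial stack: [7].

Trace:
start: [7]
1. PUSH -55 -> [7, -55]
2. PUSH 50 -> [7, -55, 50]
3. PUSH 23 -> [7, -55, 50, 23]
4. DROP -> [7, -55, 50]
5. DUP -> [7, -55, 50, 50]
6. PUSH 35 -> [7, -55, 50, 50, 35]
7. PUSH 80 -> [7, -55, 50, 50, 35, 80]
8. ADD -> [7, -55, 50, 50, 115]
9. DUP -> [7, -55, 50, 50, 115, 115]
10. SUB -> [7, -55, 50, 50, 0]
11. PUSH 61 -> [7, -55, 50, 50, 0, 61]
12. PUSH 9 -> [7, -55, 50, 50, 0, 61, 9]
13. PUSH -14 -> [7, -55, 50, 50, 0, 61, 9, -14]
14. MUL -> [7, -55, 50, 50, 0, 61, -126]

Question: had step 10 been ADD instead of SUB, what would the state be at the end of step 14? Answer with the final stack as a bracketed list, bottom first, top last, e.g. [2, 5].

[7, -55, 50, 50, 230, 61, -126]

(re-executing from step 10 with the substitution; state before step 10: [7, -55, 50, 50, 115, 115])
10. ADD -> [7, -55, 50, 50, 230]
11. PUSH 61 -> [7, -55, 50, 50, 230, 61]
12. PUSH 9 -> [7, -55, 50, 50, 230, 61, 9]
13. PUSH -14 -> [7, -55, 50, 50, 230, 61, 9, -14]
14. MUL -> [7, -55, 50, 50, 230, 61, -126]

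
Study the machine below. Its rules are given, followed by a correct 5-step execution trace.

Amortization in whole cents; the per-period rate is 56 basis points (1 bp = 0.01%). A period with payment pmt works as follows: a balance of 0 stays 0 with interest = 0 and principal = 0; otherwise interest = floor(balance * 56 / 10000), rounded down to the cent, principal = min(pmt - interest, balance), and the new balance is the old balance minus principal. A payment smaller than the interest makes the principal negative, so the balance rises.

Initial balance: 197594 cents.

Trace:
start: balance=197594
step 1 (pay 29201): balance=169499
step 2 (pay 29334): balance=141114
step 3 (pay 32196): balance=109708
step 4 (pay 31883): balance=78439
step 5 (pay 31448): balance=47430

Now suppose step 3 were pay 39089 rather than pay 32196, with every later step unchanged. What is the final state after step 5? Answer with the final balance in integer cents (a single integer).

40459

(re-executing from step 3 with the substitution; state before step 3: balance=141114)
step 3 (pay 39089): balance=102815
step 4 (pay 31883): balance=71507
step 5 (pay 31448): balance=40459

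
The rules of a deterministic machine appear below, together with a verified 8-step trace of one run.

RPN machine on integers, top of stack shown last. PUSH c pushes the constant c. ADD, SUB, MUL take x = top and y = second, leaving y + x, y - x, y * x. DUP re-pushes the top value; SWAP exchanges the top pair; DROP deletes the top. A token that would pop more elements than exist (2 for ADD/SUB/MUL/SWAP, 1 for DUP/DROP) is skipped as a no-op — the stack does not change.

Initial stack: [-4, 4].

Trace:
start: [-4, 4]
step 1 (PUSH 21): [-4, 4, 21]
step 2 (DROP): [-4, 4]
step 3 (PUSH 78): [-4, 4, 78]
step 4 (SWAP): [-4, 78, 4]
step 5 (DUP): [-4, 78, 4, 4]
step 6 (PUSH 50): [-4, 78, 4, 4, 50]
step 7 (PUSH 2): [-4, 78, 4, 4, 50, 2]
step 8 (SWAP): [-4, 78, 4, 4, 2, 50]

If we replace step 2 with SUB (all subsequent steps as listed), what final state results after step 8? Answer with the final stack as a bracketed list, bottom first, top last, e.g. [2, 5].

(re-executing from step 2 with the substitution; state before step 2: [-4, 4, 21])
step 2 (SUB): [-4, -17]
step 3 (PUSH 78): [-4, -17, 78]
step 4 (SWAP): [-4, 78, -17]
step 5 (DUP): [-4, 78, -17, -17]
step 6 (PUSH 50): [-4, 78, -17, -17, 50]
step 7 (PUSH 2): [-4, 78, -17, -17, 50, 2]
step 8 (SWAP): [-4, 78, -17, -17, 2, 50]

[-4, 78, -17, -17, 2, 50]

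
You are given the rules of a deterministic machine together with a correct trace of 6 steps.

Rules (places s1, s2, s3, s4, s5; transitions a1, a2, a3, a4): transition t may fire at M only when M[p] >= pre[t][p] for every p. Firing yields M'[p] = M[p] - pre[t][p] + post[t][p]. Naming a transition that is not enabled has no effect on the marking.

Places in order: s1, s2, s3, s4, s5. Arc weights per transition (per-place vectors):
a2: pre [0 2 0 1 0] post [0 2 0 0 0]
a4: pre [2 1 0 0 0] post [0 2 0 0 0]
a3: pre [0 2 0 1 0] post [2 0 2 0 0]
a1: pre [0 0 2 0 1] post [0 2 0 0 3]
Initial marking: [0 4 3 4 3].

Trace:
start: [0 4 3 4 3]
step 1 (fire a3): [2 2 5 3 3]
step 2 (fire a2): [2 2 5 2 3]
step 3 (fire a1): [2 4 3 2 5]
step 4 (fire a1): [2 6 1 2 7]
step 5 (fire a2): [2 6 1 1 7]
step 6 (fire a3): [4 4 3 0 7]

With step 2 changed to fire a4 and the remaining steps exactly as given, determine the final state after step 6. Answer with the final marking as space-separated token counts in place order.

2 5 3 1 7

(re-executing from step 2 with the substitution; state before step 2: [2 2 5 3 3])
step 2 (fire a4): [0 3 5 3 3]
step 3 (fire a1): [0 5 3 3 5]
step 4 (fire a1): [0 7 1 3 7]
step 5 (fire a2): [0 7 1 2 7]
step 6 (fire a3): [2 5 3 1 7]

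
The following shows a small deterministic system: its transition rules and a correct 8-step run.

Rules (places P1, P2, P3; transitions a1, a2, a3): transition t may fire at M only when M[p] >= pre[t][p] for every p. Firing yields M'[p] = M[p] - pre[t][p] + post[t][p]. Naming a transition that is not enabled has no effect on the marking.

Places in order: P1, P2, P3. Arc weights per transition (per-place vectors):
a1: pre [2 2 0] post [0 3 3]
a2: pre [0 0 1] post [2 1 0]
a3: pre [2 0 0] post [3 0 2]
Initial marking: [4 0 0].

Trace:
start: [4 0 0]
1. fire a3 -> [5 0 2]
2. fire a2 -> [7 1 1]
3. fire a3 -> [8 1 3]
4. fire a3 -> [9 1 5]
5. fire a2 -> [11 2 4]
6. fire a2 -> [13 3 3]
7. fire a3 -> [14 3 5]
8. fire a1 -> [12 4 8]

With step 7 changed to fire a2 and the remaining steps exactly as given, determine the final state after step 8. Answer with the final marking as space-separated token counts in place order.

13 5 5

(re-executing from step 7 with the substitution; state before step 7: [13 3 3])
7. fire a2 -> [15 4 2]
8. fire a1 -> [13 5 5]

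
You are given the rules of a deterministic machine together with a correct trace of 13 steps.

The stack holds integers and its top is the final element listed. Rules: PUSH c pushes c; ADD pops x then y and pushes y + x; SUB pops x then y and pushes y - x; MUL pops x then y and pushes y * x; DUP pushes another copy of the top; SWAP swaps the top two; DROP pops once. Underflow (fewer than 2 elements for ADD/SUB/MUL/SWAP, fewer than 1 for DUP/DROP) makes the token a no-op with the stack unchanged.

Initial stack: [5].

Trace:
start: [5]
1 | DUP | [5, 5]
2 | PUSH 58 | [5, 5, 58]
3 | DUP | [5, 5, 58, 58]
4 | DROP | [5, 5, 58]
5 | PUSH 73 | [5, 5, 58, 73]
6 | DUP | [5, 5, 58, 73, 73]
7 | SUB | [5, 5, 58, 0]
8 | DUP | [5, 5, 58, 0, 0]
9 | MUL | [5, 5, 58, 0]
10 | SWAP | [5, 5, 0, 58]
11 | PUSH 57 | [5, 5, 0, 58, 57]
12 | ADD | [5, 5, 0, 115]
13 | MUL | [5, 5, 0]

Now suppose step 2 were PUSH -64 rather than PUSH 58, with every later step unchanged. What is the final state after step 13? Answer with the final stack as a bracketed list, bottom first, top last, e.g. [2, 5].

[5, 5, 0]

(re-executing from step 2 with the substitution; state before step 2: [5, 5])
2 | PUSH -64 | [5, 5, -64]
3 | DUP | [5, 5, -64, -64]
4 | DROP | [5, 5, -64]
5 | PUSH 73 | [5, 5, -64, 73]
6 | DUP | [5, 5, -64, 73, 73]
7 | SUB | [5, 5, -64, 0]
8 | DUP | [5, 5, -64, 0, 0]
9 | MUL | [5, 5, -64, 0]
10 | SWAP | [5, 5, 0, -64]
11 | PUSH 57 | [5, 5, 0, -64, 57]
12 | ADD | [5, 5, 0, -7]
13 | MUL | [5, 5, 0]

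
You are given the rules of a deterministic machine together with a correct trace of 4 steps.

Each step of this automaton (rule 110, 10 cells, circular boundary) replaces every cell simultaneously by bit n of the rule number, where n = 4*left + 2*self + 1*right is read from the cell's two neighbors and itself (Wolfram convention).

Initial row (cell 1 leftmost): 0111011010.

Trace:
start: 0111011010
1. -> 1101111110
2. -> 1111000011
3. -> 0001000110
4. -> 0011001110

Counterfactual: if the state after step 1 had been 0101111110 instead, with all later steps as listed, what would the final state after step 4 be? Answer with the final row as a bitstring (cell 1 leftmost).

state after step 1 := 0101111110
2. -> 1111000010
3. -> 1001000111
4. -> 1011001100

1011001100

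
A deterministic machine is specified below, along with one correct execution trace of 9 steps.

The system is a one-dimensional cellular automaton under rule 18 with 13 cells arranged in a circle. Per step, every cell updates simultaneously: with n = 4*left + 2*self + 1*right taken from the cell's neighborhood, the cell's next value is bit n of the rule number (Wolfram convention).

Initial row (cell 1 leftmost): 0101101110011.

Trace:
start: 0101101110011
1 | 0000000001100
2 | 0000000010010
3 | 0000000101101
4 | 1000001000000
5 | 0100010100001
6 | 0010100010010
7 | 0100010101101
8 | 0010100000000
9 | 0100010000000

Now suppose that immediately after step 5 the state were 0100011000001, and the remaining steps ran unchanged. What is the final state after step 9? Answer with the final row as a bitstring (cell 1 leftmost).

0100010000000

state after step 5 := 0100011000001
6 | 0010100100010
7 | 0100011010101
8 | 0010100000000
9 | 0100010000000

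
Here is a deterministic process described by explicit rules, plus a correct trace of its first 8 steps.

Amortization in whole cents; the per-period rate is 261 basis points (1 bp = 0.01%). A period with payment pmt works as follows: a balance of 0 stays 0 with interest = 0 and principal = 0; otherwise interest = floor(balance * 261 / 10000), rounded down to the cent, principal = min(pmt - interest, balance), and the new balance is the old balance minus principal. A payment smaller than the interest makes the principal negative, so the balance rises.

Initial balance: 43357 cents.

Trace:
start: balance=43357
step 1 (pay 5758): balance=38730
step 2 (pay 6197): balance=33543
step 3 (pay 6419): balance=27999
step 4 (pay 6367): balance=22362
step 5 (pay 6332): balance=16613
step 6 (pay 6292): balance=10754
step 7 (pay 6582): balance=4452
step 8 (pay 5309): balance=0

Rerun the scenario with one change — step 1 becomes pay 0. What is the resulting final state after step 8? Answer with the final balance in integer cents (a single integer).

6157

(re-executing from step 1 with the substitution; state before step 1: balance=43357)
step 1 (pay 0): balance=44488
step 2 (pay 6197): balance=39452
step 3 (pay 6419): balance=34062
step 4 (pay 6367): balance=28584
step 5 (pay 6332): balance=22998
step 6 (pay 6292): balance=17306
step 7 (pay 6582): balance=11175
step 8 (pay 5309): balance=6157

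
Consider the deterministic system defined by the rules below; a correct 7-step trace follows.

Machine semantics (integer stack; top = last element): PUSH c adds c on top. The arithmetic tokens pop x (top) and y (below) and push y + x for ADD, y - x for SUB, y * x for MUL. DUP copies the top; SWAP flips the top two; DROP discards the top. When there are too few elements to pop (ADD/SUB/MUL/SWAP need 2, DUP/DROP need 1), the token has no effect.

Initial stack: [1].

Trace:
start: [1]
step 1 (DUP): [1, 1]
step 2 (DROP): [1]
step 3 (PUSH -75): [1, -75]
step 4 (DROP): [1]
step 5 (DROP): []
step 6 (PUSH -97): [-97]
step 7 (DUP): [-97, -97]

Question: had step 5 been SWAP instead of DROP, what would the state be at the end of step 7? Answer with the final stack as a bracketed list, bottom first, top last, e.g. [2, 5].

(re-executing from step 5 with the substitution; state before step 5: [1])
step 5 (SWAP): [1]
step 6 (PUSH -97): [1, -97]
step 7 (DUP): [1, -97, -97]

[1, -97, -97]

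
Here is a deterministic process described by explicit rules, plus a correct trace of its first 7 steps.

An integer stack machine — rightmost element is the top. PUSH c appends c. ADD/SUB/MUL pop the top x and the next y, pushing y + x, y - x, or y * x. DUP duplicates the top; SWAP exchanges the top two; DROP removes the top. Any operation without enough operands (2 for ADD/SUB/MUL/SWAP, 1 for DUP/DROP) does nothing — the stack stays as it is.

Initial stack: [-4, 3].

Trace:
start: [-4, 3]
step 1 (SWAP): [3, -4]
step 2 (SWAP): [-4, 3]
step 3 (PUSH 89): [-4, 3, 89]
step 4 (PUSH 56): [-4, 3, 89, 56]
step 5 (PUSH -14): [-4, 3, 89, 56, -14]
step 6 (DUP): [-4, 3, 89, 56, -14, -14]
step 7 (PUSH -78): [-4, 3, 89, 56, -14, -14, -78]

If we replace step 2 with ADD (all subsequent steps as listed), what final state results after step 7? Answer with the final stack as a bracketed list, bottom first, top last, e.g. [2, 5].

(re-executing from step 2 with the substitution; state before step 2: [3, -4])
step 2 (ADD): [-1]
step 3 (PUSH 89): [-1, 89]
step 4 (PUSH 56): [-1, 89, 56]
step 5 (PUSH -14): [-1, 89, 56, -14]
step 6 (DUP): [-1, 89, 56, -14, -14]
step 7 (PUSH -78): [-1, 89, 56, -14, -14, -78]

[-1, 89, 56, -14, -14, -78]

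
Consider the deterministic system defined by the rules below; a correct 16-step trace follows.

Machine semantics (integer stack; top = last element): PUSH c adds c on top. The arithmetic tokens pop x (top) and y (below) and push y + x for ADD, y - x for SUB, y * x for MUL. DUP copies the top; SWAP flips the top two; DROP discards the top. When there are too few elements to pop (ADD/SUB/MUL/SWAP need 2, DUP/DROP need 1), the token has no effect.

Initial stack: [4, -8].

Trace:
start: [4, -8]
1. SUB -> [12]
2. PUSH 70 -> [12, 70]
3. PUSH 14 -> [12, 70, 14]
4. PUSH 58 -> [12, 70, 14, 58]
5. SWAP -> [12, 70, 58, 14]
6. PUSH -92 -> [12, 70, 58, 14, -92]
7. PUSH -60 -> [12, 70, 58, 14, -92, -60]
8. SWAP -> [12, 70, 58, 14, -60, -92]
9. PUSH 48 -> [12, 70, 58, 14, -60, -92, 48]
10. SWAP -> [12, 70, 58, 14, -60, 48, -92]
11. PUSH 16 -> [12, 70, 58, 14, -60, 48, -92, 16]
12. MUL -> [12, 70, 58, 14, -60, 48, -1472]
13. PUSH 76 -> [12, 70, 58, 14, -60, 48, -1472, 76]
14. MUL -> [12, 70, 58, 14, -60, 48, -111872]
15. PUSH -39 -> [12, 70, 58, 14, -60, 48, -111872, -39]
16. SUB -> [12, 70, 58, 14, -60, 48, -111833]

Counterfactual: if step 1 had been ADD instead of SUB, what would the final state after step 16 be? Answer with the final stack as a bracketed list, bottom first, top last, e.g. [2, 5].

(re-executing from step 1 with the substitution; state before step 1: [4, -8])
1. ADD -> [-4]
2. PUSH 70 -> [-4, 70]
3. PUSH 14 -> [-4, 70, 14]
4. PUSH 58 -> [-4, 70, 14, 58]
5. SWAP -> [-4, 70, 58, 14]
6. PUSH -92 -> [-4, 70, 58, 14, -92]
7. PUSH -60 -> [-4, 70, 58, 14, -92, -60]
8. SWAP -> [-4, 70, 58, 14, -60, -92]
9. PUSH 48 -> [-4, 70, 58, 14, -60, -92, 48]
10. SWAP -> [-4, 70, 58, 14, -60, 48, -92]
11. PUSH 16 -> [-4, 70, 58, 14, -60, 48, -92, 16]
12. MUL -> [-4, 70, 58, 14, -60, 48, -1472]
13. PUSH 76 -> [-4, 70, 58, 14, -60, 48, -1472, 76]
14. MUL -> [-4, 70, 58, 14, -60, 48, -111872]
15. PUSH -39 -> [-4, 70, 58, 14, -60, 48, -111872, -39]
16. SUB -> [-4, 70, 58, 14, -60, 48, -111833]

[-4, 70, 58, 14, -60, 48, -111833]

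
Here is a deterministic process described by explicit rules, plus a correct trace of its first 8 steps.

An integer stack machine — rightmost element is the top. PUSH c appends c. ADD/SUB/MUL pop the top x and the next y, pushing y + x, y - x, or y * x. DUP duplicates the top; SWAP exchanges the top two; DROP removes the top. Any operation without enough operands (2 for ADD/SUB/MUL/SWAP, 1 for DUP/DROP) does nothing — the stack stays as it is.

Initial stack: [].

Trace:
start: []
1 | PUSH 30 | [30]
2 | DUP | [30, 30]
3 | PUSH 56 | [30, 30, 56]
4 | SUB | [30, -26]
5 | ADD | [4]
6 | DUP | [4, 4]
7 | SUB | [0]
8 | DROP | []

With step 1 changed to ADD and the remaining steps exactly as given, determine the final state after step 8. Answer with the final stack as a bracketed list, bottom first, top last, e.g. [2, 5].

(re-executing from step 1 with the substitution; state before step 1: [])
1 | ADD | []
2 | DUP | []
3 | PUSH 56 | [56]
4 | SUB | [56]
5 | ADD | [56]
6 | DUP | [56, 56]
7 | SUB | [0]
8 | DROP | []

[]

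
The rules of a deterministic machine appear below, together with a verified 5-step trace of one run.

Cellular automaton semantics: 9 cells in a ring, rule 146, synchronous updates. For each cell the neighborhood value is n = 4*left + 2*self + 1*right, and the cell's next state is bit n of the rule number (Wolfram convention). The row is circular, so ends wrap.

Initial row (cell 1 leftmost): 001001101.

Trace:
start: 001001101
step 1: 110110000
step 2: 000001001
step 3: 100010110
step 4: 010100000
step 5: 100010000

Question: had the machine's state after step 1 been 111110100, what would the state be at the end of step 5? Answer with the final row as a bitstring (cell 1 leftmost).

101000101

state after step 1 := 111110100
step 2: 011100011
step 3: 001010100
step 4: 010000010
step 5: 101000101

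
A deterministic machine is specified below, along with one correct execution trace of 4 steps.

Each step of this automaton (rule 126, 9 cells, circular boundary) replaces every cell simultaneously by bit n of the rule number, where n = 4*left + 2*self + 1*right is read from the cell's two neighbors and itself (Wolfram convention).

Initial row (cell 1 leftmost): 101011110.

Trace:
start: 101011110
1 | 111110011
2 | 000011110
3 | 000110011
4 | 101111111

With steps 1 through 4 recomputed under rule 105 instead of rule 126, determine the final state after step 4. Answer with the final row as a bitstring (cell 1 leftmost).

(re-executing steps 1..4 under rule 105; state before step 1: 101011110)
1 | 010110011
2 | 101110011
3 | 111010010
4 | 101100001

101100001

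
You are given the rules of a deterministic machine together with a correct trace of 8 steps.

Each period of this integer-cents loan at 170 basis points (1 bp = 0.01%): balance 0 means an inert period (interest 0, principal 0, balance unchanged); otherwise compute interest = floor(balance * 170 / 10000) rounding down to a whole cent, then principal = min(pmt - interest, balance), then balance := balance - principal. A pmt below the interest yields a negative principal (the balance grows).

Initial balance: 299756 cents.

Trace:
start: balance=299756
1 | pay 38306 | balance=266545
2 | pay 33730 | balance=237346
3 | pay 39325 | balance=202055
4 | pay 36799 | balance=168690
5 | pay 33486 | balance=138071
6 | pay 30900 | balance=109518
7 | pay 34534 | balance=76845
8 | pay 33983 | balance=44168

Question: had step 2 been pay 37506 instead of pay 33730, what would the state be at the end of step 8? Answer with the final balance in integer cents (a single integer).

39991

(re-executing from step 2 with the substitution; state before step 2: balance=266545)
2 | pay 37506 | balance=233570
3 | pay 39325 | balance=198215
4 | pay 36799 | balance=164785
5 | pay 33486 | balance=134100
6 | pay 30900 | balance=105479
7 | pay 34534 | balance=72738
8 | pay 33983 | balance=39991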